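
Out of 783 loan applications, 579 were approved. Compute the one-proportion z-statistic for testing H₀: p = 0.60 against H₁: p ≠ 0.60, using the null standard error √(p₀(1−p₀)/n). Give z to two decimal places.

Sample proportion p̂ = 579/783 = 0.73946.
Under H₀, SE = √(p₀(1−p₀)/n) = √(0.60·0.40/783) = √0.000306513 = 0.017508.
z = (0.73946 − 0.60)/0.017508 = 0.13946/0.017508 = 7.97.

z = 7.97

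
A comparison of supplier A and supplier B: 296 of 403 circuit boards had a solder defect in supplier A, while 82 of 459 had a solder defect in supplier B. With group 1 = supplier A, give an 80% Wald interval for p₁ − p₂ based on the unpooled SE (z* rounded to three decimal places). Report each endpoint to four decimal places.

p̂₁ = 296/403 = 0.73449, p̂₂ = 82/459 = 0.17865; p̂₁ − p̂₂ = 0.55584.
Unpooled SE = √(p̂₁(1−p̂₁)/n₁ + p̂₂(1−p̂₂)/n₂) = √(0.000483905 + 0.000319681) = 0.028348.
The 80% critical value is z* = 1.282. Margin = 1.282·0.028348 = 0.03634.
CI: 0.55584 ± 0.03634 = (0.5195, 0.5922).

(0.5195, 0.5922)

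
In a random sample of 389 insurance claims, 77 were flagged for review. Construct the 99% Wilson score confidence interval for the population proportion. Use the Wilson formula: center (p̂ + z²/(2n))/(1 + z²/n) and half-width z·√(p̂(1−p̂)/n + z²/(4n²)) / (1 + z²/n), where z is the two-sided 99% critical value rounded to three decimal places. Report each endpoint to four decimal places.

p̂ = 77/389 = 0.19794; z = 2.576, so z² = 6.635776.
1 + z²/n = 1.017059.
Adjusted center: (0.19794 + z²/(2n))/1.017059 = 0.20301.
Radicand: p̂(1−p̂)/n + z²/(4n²) = 0.000408128 + 0.000010963 = 0.000419091.
Half-width = 2.576·√0.000419091/1.017059 = 0.05185.
Interval: 0.20301 ± 0.05185 → (0.1512, 0.2549).

(0.1512, 0.2549)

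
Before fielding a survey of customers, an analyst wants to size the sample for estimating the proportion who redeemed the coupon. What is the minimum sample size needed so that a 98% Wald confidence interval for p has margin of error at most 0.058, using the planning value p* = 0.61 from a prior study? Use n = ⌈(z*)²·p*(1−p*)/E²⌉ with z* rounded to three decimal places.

z* = 2.326 at the 98% level.
p*(1−p*) = 0.61·0.39 = 0.2379.
(z*)²·p*(1−p*)/E² = 5.410276·0.2379/0.003364 = 382.611.
⌈382.611⌉ = 383.

n = 383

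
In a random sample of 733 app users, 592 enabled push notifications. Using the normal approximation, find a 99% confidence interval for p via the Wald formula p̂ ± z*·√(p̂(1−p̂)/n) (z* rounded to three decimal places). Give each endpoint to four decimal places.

(0.7701, 0.8451)

Sample proportion p̂ = 592/733 = 0.80764.
SE(p̂) = √(0.80764·0.19236/733) = 0.014558.
For 99% confidence, z* = 2.576.
Margin of error: 2.576 × 0.014558 = 0.03750.
Interval: 0.80764 ± 0.03750 → (0.7701, 0.8451).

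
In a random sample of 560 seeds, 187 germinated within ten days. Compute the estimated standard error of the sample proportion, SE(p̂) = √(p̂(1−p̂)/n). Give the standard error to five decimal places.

SE = 0.01993

The sample proportion is 187/560 = 0.33393.
p̂(1−p̂) = 0.222421.
SE = √(0.222421/560) = √0.000397180 = 0.01993.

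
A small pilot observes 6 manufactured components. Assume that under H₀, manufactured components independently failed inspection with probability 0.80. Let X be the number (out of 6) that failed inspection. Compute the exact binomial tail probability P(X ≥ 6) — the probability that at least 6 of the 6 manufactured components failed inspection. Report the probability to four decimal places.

X is binomial with n = 6 and p = 0.80.
P(X ≥ 6) = C(6,6)·0.80^6·0.20^0.
= 0.262144 = 0.2621.

P = 0.2621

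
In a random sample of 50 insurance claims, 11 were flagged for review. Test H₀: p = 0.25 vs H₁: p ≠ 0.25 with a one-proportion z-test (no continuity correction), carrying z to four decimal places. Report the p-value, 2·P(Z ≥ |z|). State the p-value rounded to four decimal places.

p-value = 0.6242

p̂ = 11/50 = 0.22000.
Null standard error: √(0.25·0.75/50) = √0.003750000 = 0.061237.
Test statistic (full precision, shown to 4 dp): z = (11/50 − 0.25)/SE₀ ≈ -0.4899.
p-value = 2·P(Z ≥ |z|) with z = -0.4899 → 0.6242.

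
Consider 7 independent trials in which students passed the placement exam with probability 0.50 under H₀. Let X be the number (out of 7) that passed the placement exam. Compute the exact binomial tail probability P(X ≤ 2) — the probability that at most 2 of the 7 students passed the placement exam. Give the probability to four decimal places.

X ~ Binomial(n=7, p=0.50).
P(X ≤ 2) = C(7,0)·0.50^0·0.50^7 + C(7,1)·0.50^1·0.50^6 + C(7,2)·0.50^2·0.50^5.
= 0.007812 + 0.054688 + 0.164062 = 0.2266.

P = 0.2266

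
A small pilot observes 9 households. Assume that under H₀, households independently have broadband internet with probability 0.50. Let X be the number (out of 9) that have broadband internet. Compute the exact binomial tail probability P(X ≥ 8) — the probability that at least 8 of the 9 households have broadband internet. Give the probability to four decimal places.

P = 0.0195

X is binomial with n = 9 and p = 0.50.
P(X ≥ 8) = C(9,8)·0.50^8·0.50^1 + C(9,9)·0.50^9·0.50^0.
= 0.017578 + 0.001953 = 0.0195.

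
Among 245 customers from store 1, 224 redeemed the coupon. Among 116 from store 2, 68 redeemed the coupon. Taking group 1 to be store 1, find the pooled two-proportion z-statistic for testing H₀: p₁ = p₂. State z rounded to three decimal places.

Sample proportions: p̂₁ = 224/245 = 0.91429 and p̂₂ = 68/116 = 0.58621.
Pooling: p̂ = 292/361 = 0.80886.
SE = √[p̂(1−p̂)(1/n₁+1/n₂)] = √[0.80886·0.19114·(1/245+1/116)] ≈ 0.044315.
z = (p̂₁ − p̂₂)/SE = (0.91429 − 0.58621)/0.044315 = 0.32808/0.044315 = 7.403.

z = 7.403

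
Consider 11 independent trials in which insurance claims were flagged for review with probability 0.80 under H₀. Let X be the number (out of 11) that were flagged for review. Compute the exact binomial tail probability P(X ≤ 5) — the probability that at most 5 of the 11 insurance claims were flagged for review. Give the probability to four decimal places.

P = 0.0117

X is binomial with n = 11 and p = 0.80.
P(X ≤ 5) = Σ_{j=0}^{5} C(11,j)·0.80^j·0.20^{11−j}.
= 0.000000 + 0.000001 + 0.000018 + 0.000216 + 0.001730 + 0.009689 = 0.0117.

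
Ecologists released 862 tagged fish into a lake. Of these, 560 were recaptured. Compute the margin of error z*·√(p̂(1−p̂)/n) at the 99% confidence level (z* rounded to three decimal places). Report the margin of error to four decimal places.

Sample proportion p̂ = 560/862 = 0.64965.
SE(p̂) = √(0.64965·0.35035/862) = 0.016249.
For 99% confidence, z* = 2.576.
ME = 2.576·0.016249 = 0.0419.

ME = 0.0419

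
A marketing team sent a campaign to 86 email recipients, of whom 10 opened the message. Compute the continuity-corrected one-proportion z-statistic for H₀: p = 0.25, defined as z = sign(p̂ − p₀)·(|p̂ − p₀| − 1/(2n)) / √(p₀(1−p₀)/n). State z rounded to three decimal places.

The sample proportion is 10/86 = 0.11628. p̂ − p₀ = -0.133721.
1/(2n) = 0.005814.
Corrected numerator: |-0.133721| − 0.005814 = 0.127907.
Under H₀, SE = √(p₀(1−p₀)/n) = √(0.25·0.75/86) = √0.002180233 = 0.046693.
z = (−)0.127907/0.046693 = -2.739.

z = -2.739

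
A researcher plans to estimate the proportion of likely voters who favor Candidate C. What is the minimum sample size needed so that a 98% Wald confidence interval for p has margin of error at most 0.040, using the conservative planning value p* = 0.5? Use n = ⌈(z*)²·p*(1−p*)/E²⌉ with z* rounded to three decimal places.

z* = 2.326 at the 98% level.
p*(1−p*) = 0.50·0.50 = 0.2500.
Required n before rounding: 5.410276 × 0.2500 / 0.040² = 845.356.
Rounding up, n = 846.

n = 846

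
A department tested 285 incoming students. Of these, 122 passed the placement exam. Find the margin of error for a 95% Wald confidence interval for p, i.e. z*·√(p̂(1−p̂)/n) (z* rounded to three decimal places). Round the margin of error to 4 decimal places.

ME = 0.0574

The sample proportion is 122/285 = 0.42807.
SE(p̂) = √(0.42807·0.57193/285) = 0.029309.
For 95% confidence, z* = 1.960.
So ME = 0.0574.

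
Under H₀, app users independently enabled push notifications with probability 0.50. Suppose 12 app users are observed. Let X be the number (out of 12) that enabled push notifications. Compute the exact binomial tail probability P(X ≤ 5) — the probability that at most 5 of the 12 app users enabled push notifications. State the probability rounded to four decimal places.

P = 0.3872

X ~ Binomial(n=12, p=0.50).
P(X ≤ 5) = Σ_{j=0}^{5} C(12,j)·0.50^j·0.50^{12−j}.
= 0.000244 + 0.002930 + 0.016113 + 0.053711 + 0.120850 + 0.193359 = 0.3872.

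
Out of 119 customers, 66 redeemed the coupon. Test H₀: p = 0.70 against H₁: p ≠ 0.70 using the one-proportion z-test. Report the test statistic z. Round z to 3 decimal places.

z = -3.461

With x = 66 successes in n = 119, p̂ = 0.55462.
Null standard error: √(0.70·0.30/119) = √0.001764706 = 0.042008.
z = (0.55462 − 0.70)/0.042008 = -0.14538/0.042008 = -3.461.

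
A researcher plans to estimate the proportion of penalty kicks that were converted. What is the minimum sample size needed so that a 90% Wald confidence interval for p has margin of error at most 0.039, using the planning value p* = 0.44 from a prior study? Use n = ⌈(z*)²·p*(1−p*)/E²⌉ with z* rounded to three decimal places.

The 90% critical value is z* = 1.645.
p*(1−p*) = 0.2464.
(z*)²·p*(1−p*)/E² = 2.706025·0.2464/0.001521 = 438.372.
Rounding up, n = 439.

n = 439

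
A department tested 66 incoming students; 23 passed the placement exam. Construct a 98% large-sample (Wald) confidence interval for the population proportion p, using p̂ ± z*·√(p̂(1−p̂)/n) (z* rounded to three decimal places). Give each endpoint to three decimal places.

(0.212, 0.485)

Sample proportion p̂ = 23/66 = 0.34848.
Standard error of p̂: √(0.227043/66) = √0.003440048 = 0.058652.
The 98% critical value is z* = 2.326.
Margin = 2.326·0.058652 = 0.13642.
Interval: 0.34848 ± 0.13642 → (0.212, 0.485).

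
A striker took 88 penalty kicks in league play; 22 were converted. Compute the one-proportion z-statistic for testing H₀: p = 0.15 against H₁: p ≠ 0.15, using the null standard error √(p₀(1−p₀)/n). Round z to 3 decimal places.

The sample proportion is 22/88 = 0.25000.
SE₀ = √(0.15·0.85/88) = 0.038064.
Test statistic: z = 0.10000/0.038064 = 2.627.

z = 2.627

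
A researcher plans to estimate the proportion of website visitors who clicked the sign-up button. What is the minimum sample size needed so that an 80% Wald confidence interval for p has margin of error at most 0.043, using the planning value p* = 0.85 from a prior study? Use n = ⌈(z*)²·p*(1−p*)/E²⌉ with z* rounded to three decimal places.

n = 114

z* = 1.282 at the 80% level.
p*(1−p*) = 0.1275.
Required n before rounding: 1.643524 × 0.1275 / 0.043² = 113.331.
⌈113.331⌉ = 114.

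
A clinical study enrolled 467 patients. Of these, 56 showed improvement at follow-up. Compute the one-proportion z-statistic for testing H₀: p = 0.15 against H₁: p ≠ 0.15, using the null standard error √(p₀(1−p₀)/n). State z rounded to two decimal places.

z = -1.82

Sample proportion p̂ = 56/467 = 0.11991.
Null standard error: √(0.15·0.85/467) = √0.000273019 = 0.016523.
z = (0.11991 − 0.15)/0.016523 = -0.03009/0.016523 = -1.82.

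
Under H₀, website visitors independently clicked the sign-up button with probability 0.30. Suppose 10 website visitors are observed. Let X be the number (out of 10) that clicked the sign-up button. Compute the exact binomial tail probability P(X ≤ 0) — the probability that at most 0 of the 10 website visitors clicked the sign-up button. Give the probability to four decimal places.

P = 0.0282

X ~ Binomial(n=10, p=0.30).
P(X ≤ 0) = C(10,0)·0.30^0·0.70^10.
= 0.028248 = 0.0282.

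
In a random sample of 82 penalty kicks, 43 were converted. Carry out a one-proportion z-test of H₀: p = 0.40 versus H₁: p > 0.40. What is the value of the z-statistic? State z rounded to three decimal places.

z = 2.299

Sample proportion p̂ = 43/82 = 0.52439.
Null standard error: √(0.40·0.60/82) = √0.002926829 = 0.054100.
Test statistic: z = 0.12439/0.054100 = 2.299.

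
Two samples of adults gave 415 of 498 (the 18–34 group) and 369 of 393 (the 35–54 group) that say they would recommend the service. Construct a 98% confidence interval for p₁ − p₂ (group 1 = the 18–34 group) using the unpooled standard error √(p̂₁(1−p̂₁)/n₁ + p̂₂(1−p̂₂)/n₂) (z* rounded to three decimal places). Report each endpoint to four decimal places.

(-0.1535, -0.0577)

p̂₁ = 0.83333, p̂₂ = 0.93893, so the observed difference is -0.10560.
SE = √(0.000278893 + 0.000145902) = √0.000424795 = 0.020611.
For 98% confidence, z* = 2.326. Margin of error = 0.04794.
So the interval runs from -0.1535 to -0.0577.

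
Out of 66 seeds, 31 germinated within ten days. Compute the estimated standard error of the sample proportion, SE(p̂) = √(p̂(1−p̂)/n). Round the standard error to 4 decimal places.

With x = 31 successes in n = 66, p̂ = 0.46970.
p̂(1−p̂) = 0.249082.
SE = √(0.249082/66) = √0.003773970 = 0.0614.

SE = 0.0614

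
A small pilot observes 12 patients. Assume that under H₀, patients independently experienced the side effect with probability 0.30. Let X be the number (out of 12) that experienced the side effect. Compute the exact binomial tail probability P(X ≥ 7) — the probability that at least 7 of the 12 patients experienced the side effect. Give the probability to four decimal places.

P = 0.0386

X is binomial with n = 12 and p = 0.30.
P(X ≥ 7) = Σ_{j=7}^{12} C(12,j)·0.30^j·0.70^{12−j}.
= 0.029111 + 0.007798 + 0.001485 + 0.000191 + 0.000015 + 0.000001 = 0.0386.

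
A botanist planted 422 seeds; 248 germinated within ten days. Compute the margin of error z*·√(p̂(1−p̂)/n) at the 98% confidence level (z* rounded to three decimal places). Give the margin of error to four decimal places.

The sample proportion is 248/422 = 0.58768.
SE = √(p̂(1−p̂)/n) = √(0.242313/422) = 0.023962.
z* = 2.326 at the 98% level.
Margin of error = z*·SE = 2.326 × 0.023962 = 0.0557.

ME = 0.0557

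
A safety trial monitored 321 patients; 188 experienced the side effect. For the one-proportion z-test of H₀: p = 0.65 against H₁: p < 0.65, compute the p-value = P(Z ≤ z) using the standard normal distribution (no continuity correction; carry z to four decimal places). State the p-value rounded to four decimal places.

p-value = 0.0078

With x = 188 successes in n = 321, p̂ = 0.58567.
Null standard error: √(0.65·0.35/321) = √0.000708723 = 0.026622.
z = (p̂ − p₀)/SE = (188/321 − 0.65)/0.026622 ≈ -2.4164.
p-value = P(Z ≤ z) with z = -2.4164 → 0.0078.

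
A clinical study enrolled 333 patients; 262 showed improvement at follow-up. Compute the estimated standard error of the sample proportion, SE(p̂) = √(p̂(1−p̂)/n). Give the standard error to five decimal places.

With x = 262 successes in n = 333, p̂ = 0.78679.
p̂(1−p̂) = 0.78679·0.21321 = 0.167751.
Dividing by n and taking the root: √0.000503757 = 0.02244.

SE = 0.02244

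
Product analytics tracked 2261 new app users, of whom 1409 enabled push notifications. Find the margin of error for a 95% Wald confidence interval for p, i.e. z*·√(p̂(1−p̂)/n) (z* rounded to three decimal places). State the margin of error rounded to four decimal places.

With x = 1409 successes in n = 2261, p̂ = 0.62318.
SE = √(p̂(1−p̂)/n) = √(0.234828/2261) = 0.010191.
The 95% critical value is z* = 1.960.
Margin of error = z*·SE = 1.960 × 0.010191 = 0.0200.

ME = 0.0200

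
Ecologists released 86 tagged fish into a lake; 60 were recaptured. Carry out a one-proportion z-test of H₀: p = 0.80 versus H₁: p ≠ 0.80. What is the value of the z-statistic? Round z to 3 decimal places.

z = -2.372

p̂ = 60/86 = 0.69767.
Under H₀, SE = √(p₀(1−p₀)/n) = √(0.80·0.20/86) = √0.001860465 = 0.043133.
z = (0.69767 − 0.80)/0.043133 = -0.10233/0.043133 = -2.372.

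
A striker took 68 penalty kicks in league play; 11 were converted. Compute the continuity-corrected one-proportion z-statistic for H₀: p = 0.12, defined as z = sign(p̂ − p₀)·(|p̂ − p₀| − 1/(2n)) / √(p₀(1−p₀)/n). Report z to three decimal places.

With x = 11 successes in n = 68, p̂ = 0.16176. p̂ − p₀ = 0.041765.
1/(2n) = 0.007353.
Corrected numerator: |0.041765| − 0.007353 = 0.034412.
Under H₀, SE = √(p₀(1−p₀)/n) = √(0.12·0.88/68) = √0.001552941 = 0.039407.
z = +0.034412/0.039407 = 0.873.

z = 0.873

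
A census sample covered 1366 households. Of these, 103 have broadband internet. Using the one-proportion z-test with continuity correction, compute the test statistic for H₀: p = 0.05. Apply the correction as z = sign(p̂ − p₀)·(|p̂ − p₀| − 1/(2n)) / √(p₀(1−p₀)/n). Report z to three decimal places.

The sample proportion is 103/1366 = 0.07540. p̂ − p₀ = 0.025403.
Continuity correction 1/(2n) = 1/2732 = 0.000366.
Corrected numerator: |0.025403| − 0.000366 = 0.025037.
SE₀ = √(0.05·0.95/1366) = 0.005897.
z = +0.025037/0.005897 = 4.246.

z = 4.246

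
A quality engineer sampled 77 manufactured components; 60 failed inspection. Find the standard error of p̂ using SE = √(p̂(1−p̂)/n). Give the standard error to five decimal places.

With x = 60 successes in n = 77, p̂ = 0.77922.
p̂(1−p̂) = 0.77922·0.22078 = 0.172036.
Dividing by n and taking the root: √0.002234234 = 0.04727.

SE = 0.04727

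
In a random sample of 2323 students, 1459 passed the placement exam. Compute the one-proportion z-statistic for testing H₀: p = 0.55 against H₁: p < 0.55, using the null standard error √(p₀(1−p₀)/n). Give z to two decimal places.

z = 7.56

Sample proportion p̂ = 1459/2323 = 0.62807.
SE₀ = √(0.55·0.45/2323) = 0.010322.
z = (p̂ − p₀)/SE = (0.62807 − 0.55)/0.010322 = 7.56.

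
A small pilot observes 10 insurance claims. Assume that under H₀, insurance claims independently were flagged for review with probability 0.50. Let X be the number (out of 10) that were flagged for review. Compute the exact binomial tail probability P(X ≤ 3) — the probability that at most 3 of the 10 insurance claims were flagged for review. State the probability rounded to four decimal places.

X ~ Binomial(n=10, p=0.50).
P(X ≤ 3) = C(10,0)·0.50^0·0.50^10 + C(10,1)·0.50^1·0.50^9 + C(10,2)·0.50^2·0.50^8 + C(10,3)·0.50^3·0.50^7.
= 0.000977 + 0.009766 + 0.043945 + 0.117188 = 0.1719.

P = 0.1719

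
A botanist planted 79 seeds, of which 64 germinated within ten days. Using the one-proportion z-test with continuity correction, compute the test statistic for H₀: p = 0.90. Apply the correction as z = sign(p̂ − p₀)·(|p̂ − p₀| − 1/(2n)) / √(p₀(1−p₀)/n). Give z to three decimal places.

Sample proportion p̂ = 64/79 = 0.81013. p̂ − p₀ = -0.089873.
Continuity correction 1/(2n) = 1/158 = 0.006329.
Corrected numerator: |-0.089873| − 0.006329 = 0.083544.
Null standard error: √(0.90·0.10/79) = √0.001139241 = 0.033753.
z = −0.083544/0.033753 = -2.475.

z = -2.475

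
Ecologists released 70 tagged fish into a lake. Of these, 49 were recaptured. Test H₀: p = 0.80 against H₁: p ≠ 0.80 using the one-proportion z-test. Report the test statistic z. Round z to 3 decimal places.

z = -2.092

Sample proportion p̂ = 49/70 = 0.70000.
Null standard error: √(0.80·0.20/70) = √0.002285714 = 0.047809.
z = (p̂ − p₀)/SE = (0.70000 − 0.80)/0.047809 = -2.092.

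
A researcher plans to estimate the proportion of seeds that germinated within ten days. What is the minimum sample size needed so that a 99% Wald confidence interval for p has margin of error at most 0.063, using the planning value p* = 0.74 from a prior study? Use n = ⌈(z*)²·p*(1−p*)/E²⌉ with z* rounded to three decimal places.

The 99% critical value is z* = 2.576.
p*(1−p*) = 0.1924.
(z*)²·p*(1−p*)/E² = 6.635776·0.1924/0.003969 = 321.674.
Rounding up, n = 322.

n = 322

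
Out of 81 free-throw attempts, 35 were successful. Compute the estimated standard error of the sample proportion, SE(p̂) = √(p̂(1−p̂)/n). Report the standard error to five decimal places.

Sample proportion p̂ = 35/81 = 0.43210.
p̂(1−p̂) = 0.245390.
Dividing by n and taking the root: √0.003029506 = 0.05504.

SE = 0.05504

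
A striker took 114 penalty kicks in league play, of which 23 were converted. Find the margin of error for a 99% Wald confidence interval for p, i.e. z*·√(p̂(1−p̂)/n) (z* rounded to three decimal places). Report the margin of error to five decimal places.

Sample proportion p̂ = 23/114 = 0.20175.
SE = √(p̂(1−p̂)/n) = √(0.161050/114) = 0.037586.
The 99% critical value is z* = 2.576.
ME = 2.576·0.037586 = 0.09682.

ME = 0.09682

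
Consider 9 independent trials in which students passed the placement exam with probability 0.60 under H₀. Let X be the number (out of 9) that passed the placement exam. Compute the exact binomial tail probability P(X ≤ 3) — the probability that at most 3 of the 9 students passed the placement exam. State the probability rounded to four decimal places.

P = 0.0994

X is binomial with n = 9 and p = 0.60.
P(X ≤ 3) = C(9,0)·0.60^0·0.40^9 + C(9,1)·0.60^1·0.40^8 + C(9,2)·0.60^2·0.40^7 + C(9,3)·0.60^3·0.40^6.
= 0.000262 + 0.003539 + 0.021234 + 0.074318 = 0.0994.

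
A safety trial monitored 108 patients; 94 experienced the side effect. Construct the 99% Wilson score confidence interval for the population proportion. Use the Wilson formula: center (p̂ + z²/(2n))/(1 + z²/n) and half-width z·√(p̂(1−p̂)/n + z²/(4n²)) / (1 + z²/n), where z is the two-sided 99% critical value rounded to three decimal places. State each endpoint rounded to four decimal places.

Here p̂ = 94/108 = 0.87037 and z = 2.576 (z² = 6.635776).
1 + z²/n = 1.061442.
Center = (0.87037 + 0.030721)/1.061442 = 0.84893.
Radicand: p̂(1−p̂)/n + z²/(4n²) = 0.001044683 + 0.000142228 = 0.001186911.
Half-width = 2.576·√0.001186911/1.061442 = 0.08361.
So the interval runs from 0.7653 to 0.9325.

(0.7653, 0.9325)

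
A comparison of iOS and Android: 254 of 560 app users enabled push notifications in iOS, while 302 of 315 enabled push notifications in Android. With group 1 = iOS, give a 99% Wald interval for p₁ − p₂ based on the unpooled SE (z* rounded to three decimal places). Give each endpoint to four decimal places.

(-0.5666, -0.4438)

p̂₁ = 254/560 = 0.45357, p̂₂ = 302/315 = 0.95873; p̂₁ − p̂₂ = -0.50516.
SE = √(0.000442579 + 0.000125608) = √0.000568187 = 0.023837.
For 99% confidence, z* = 2.576. Margin of error = 0.06140.
Interval: -0.50516 ± 0.06140 → (-0.5666, -0.4438).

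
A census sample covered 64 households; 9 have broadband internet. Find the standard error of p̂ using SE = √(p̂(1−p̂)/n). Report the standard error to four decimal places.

Sample proportion p̂ = 9/64 = 0.14062.
p̂(1−p̂) = 0.14062·0.85938 = 0.120846.
Dividing by n and taking the root: √0.001888219 = 0.0435.

SE = 0.0435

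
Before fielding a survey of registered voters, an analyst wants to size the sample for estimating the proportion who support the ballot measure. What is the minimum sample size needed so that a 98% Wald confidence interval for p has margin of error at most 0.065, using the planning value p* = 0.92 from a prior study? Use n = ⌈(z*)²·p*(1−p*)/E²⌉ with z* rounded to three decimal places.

The 98% critical value is z* = 2.326.
p*(1−p*) = 0.0736.
Required n before rounding: 5.410276 × 0.0736 / 0.065² = 94.248.
Rounding up, n = 95.

n = 95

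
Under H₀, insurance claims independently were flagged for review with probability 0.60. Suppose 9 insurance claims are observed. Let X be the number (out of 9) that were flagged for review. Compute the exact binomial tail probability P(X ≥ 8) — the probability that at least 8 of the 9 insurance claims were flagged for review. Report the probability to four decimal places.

P = 0.0705

X is binomial with n = 9 and p = 0.60.
P(X ≥ 8) = C(9,8)·0.60^8·0.40^1 + C(9,9)·0.60^9·0.40^0.
= 0.060466 + 0.010078 = 0.0705.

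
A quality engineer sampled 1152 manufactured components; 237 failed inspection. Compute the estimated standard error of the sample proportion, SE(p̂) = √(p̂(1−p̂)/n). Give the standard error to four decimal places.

Sample proportion p̂ = 237/1152 = 0.20573.
p̂(1−p̂) = 0.20573·0.79427 = 0.163405.
Dividing by n and taking the root: √0.000141845 = 0.0119.

SE = 0.0119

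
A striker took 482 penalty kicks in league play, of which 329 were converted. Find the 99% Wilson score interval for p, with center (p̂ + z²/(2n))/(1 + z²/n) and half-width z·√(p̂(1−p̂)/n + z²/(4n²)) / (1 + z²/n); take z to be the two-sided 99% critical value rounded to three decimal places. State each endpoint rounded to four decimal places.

(0.6258, 0.7344)

p̂ = 329/482 = 0.68257; z = 2.576, so z² = 6.635776.
Denominator 1 + z²/n = 1 + 6.635776/482 = 1.013767.
Adjusted center: (0.68257 + z²/(2n))/1.013767 = 0.68009.
Radicand: p̂(1−p̂)/n + z²/(4n²) = 0.000449517 + 0.000007141 = 0.000456658.
Half-width = z·√(radicand)/denom = 2.576·0.021370/1.013767 = 0.05430.
Interval: 0.68009 ± 0.05430 → (0.6258, 0.7344).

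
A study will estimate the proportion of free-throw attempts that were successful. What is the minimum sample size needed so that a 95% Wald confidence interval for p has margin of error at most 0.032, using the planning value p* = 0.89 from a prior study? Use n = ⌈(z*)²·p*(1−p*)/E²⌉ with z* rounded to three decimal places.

n = 368

z* = 1.960 at the 95% level.
p*(1−p*) = 0.89·0.11 = 0.0979.
(z*)²·p*(1−p*)/E² = 3.841600·0.0979/0.001024 = 367.278.
Rounding up, n = 368.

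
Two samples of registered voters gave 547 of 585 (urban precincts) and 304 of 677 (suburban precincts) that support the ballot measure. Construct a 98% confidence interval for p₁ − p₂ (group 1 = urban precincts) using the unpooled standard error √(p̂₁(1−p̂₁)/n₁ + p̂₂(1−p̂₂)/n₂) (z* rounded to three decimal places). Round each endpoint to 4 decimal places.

(0.4356, 0.5364)

p̂₁ = 547/585 = 0.93504, p̂₂ = 304/677 = 0.44904; p̂₁ − p̂₂ = 0.48600.
SE = √(0.000103825 + 0.000365440) = √0.000469265 = 0.021663.
The 98% critical value is z* = 2.326. Margin of error = 0.05039.
So the interval runs from 0.4356 to 0.5364.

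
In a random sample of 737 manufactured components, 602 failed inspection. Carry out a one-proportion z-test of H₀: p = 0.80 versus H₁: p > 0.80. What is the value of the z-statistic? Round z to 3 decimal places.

z = 1.142

With x = 602 successes in n = 737, p̂ = 0.81682.
SE₀ = √(0.80·0.20/737) = 0.014734.
z = (p̂ − p₀)/SE = (0.81682 − 0.80)/0.014734 = 1.142.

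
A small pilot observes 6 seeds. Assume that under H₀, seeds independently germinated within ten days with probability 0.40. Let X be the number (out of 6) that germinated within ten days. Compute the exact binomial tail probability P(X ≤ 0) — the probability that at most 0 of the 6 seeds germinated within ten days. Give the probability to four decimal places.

P = 0.0467

X ~ Binomial(n=6, p=0.40).
P(X ≤ 0) = C(6,0)·0.40^0·0.60^6.
= 0.046656 = 0.0467.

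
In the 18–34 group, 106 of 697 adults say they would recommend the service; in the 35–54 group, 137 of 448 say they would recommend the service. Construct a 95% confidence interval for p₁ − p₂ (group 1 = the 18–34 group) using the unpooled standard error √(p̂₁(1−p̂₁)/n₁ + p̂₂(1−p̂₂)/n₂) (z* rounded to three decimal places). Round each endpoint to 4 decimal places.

(-0.2040, -0.1034)

p̂₁ = 0.15208, p̂₂ = 0.30580, so the observed difference is -0.15372.
Unpooled SE = √(p̂₁(1−p̂₁)/n₁ + p̂₂(1−p̂₂)/n₂) = √(0.000185010 + 0.000473857) = 0.025668.
For 95% confidence, z* = 1.960. Margin of error = 0.05031.
So the interval runs from -0.2040 to -0.1034.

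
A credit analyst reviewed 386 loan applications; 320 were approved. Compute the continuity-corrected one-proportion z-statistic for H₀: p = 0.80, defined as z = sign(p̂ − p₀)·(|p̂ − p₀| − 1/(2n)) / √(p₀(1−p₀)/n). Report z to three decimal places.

With x = 320 successes in n = 386, p̂ = 0.82902. p̂ − p₀ = 0.029016.
Continuity correction 1/(2n) = 1/772 = 0.001295.
Corrected numerator: |0.029016| − 0.001295 = 0.027721.
Null standard error: √(0.80·0.20/386) = √0.000414508 = 0.020359.
z = (+)0.027721/0.020359 = 1.362.

z = 1.362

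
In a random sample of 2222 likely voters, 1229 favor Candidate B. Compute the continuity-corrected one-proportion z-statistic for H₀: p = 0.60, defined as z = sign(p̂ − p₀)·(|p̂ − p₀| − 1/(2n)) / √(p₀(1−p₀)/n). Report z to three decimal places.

z = -4.491

p̂ = 1229/2222 = 0.55311. p̂ − p₀ = -0.046895.
Continuity correction 1/(2n) = 1/4444 = 0.000225.
Corrected numerator: |-0.046895| − 0.000225 = 0.046670.
Null standard error: √(0.60·0.40/2222) = √0.000108011 = 0.010393.
z = −0.046670/0.010393 = -4.491.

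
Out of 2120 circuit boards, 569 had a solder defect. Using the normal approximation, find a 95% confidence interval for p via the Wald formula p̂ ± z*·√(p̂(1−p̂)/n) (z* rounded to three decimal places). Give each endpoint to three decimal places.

p̂ = 569/2120 = 0.26840.
Standard error of p̂: √(0.196360/2120) = √0.000092622 = 0.009624.
For 95% confidence, z* = 1.960.
Margin of error: 1.960 × 0.009624 = 0.01886.
Interval: 0.26840 ± 0.01886 → (0.250, 0.287).

(0.250, 0.287)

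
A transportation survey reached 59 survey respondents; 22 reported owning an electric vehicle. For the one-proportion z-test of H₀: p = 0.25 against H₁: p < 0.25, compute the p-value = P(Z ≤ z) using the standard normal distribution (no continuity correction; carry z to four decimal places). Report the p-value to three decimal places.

Sample proportion p̂ = 22/59 = 0.37288.
Null standard error: √(0.25·0.75/59) = √0.003177966 = 0.056373.
z = (p̂ − p₀)/SE = (22/59 − 0.25)/0.056373 ≈ 2.1798.
p-value = P(Z ≤ z) with z = 2.1798 → 0.985.

p-value = 0.985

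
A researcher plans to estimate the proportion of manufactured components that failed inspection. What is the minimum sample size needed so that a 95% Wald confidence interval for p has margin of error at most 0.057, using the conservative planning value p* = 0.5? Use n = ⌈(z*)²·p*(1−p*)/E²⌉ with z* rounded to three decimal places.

For 95% confidence, z* = 1.960.
p*(1−p*) = 0.2500.
(z*)²·p*(1−p*)/E² = 3.841600·0.2500/0.003249 = 295.599.
Rounding up, n = 296.

n = 296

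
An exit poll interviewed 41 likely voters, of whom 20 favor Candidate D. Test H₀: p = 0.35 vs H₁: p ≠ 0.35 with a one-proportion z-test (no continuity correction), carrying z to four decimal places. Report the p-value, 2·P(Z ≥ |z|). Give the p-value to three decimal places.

p̂ = 20/41 = 0.48780.
Under H₀, SE = √(p₀(1−p₀)/n) = √(0.35·0.65/41) = √0.005548780 = 0.074490.
Test statistic (full precision, shown to 4 dp): z = (20/41 − 0.35)/SE₀ ≈ 1.8500.
From the standard normal, 2·P(Z ≥ |z|) = 0.064.

p-value = 0.064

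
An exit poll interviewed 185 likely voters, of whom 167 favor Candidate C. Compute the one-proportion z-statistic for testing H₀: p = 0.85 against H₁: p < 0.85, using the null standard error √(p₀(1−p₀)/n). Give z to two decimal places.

The sample proportion is 167/185 = 0.90270.
SE₀ = √(0.85·0.15/185) = 0.026252.
z = (p̂ − p₀)/SE = (0.90270 − 0.85)/0.026252 = 2.01.

z = 2.01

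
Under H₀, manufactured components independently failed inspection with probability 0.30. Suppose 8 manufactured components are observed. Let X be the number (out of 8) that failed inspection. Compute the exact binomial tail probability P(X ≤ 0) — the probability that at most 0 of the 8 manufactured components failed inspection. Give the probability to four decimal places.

X ~ Binomial(n=8, p=0.30).
P(X ≤ 0) = C(8,0)·0.30^0·0.70^8.
= 0.057648 = 0.0576.

P = 0.0576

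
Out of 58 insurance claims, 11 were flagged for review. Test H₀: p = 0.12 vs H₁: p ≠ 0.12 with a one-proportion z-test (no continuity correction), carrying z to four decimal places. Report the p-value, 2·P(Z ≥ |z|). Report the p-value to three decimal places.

p-value = 0.103

Sample proportion p̂ = 11/58 = 0.18966.
Under H₀, SE = √(p₀(1−p₀)/n) = √(0.12·0.88/58) = √0.001820690 = 0.042670.
Test statistic (full precision, shown to 4 dp): z = (11/58 − 0.12)/SE₀ ≈ 1.6324.
From the standard normal, 2·P(Z ≥ |z|) = 0.103.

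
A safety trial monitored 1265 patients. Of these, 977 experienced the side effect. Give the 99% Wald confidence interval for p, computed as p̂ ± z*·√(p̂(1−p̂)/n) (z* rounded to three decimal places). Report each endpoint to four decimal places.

p̂ = 977/1265 = 0.77233.
SE(p̂) = √(0.77233·0.22767/1265) = 0.011790.
For 99% confidence, z* = 2.576.
Margin of error: 2.576 × 0.011790 = 0.03037.
So the interval runs from 0.7420 to 0.8027.

(0.7420, 0.8027)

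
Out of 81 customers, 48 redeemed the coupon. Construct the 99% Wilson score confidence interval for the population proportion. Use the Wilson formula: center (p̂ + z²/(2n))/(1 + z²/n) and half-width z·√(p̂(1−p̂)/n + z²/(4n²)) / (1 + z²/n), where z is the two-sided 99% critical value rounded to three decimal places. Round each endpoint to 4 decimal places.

(0.4502, 0.7210)

Here p̂ = 48/81 = 0.59259 and z = 2.576 (z² = 6.635776).
1 + z²/n = 1.081923.
Center = (0.59259 + 0.040962)/1.081923 = 0.58558.
Radicand: p̂(1−p̂)/n + z²/(4n²) = 0.002980575 + 0.000252849 = 0.003233424.
Half-width = z·√(radicand)/denom = 2.576·0.056863/1.081923 = 0.13539.
CI: 0.58558 ± 0.13539 = (0.4502, 0.7210).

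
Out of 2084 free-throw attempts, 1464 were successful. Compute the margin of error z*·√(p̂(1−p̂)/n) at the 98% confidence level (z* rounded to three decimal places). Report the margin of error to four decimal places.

The sample proportion is 1464/2084 = 0.70250.
SE(p̂) = √(0.70250·0.29750/2084) = 0.010014.
For 98% confidence, z* = 2.326.
Margin of error = z*·SE = 2.326 × 0.010014 = 0.0233.

ME = 0.0233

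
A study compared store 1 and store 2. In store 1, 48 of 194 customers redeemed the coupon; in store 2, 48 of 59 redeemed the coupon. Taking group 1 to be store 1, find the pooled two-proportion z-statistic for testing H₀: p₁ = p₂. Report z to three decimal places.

z = -7.847

Sample proportions: p̂₁ = 48/194 = 0.24742 and p̂₂ = 48/59 = 0.81356.
Pooling: p̂ = 96/253 = 0.37945.
SE = √[p̂(1−p̂)(1/n₁+1/n₂)] = √[0.37945·0.62055·(1/194+1/59)] ≈ 0.072144.
z = (p̂₁ − p̂₂)/SE = (0.24742 − 0.81356)/0.072144 = -0.56614/0.072144 = -7.847.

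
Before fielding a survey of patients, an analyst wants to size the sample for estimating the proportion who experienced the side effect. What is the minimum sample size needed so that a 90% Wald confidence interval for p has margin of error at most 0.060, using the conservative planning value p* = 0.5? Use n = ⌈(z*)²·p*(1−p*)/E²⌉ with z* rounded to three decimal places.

z* = 1.645 at the 90% level.
p*(1−p*) = 0.2500.
Required n before rounding: 2.706025 × 0.2500 / 0.060² = 187.918.
⌈187.918⌉ = 188.

n = 188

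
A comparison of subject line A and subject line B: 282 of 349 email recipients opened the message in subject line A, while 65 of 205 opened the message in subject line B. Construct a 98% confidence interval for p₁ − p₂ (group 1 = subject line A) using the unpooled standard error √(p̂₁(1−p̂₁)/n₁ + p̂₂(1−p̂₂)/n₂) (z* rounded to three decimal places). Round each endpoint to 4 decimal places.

p̂₁ = 0.80802, p̂₂ = 0.31707, so the observed difference is 0.49095.
SE = √(0.000444475 + 0.001056282) = √0.001500757 = 0.038740.
For 98% confidence, z* = 2.326. Margin of error = 0.09011.
Interval: 0.49095 ± 0.09011 → (0.4008, 0.5811).

(0.4008, 0.5811)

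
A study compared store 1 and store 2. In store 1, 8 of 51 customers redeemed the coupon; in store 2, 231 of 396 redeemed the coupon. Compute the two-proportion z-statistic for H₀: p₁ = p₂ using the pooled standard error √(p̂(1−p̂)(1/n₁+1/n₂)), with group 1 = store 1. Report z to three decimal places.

p̂₁ = 8/51 = 0.15686, p̂₂ = 231/396 = 0.58333.
Pooling: p̂ = 239/447 = 0.53468.
SE = √[p̂(1−p̂)(1/n₁+1/n₂)] = √[0.53468·0.46532·(1/51+1/396)] ≈ 0.074207.
z = -0.42647/0.074207 = -5.747.

z = -5.747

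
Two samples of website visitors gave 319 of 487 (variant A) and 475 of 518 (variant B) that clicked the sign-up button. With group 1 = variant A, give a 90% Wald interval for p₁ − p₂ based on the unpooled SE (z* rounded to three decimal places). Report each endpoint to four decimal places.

p̂₁ = 319/487 = 0.65503, p̂₂ = 475/518 = 0.91699; p̂₁ − p̂₂ = -0.26196.
Unpooled SE = √(p̂₁(1−p̂₁)/n₁ + p̂₂(1−p̂₂)/n₂) = √(0.000463995 + 0.000146951) = 0.024717.
z* = 1.645 at the 90% level. Margin = 1.645·0.024717 = 0.04066.
So the interval runs from -0.3026 to -0.2213.

(-0.3026, -0.2213)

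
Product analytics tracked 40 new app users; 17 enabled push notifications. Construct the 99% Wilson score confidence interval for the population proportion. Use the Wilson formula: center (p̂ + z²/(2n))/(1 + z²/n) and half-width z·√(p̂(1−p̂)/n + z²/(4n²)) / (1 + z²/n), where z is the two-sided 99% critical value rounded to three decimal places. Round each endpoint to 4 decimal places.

(0.2489, 0.6224)

p̂ = 17/40 = 0.42500; z = 2.576, so z² = 6.635776.
Denominator 1 + z²/n = 1 + 6.635776/40 = 1.165894.
Center = (0.42500 + 0.082947)/1.165894 = 0.43567.
Radicand: p̂(1−p̂)/n + z²/(4n²) = 0.006109375 + 0.001036840 = 0.007146215.
Half-width = 2.576·√0.007146215/1.165894 = 0.18678.
CI: 0.43567 ± 0.18678 = (0.2489, 0.6224).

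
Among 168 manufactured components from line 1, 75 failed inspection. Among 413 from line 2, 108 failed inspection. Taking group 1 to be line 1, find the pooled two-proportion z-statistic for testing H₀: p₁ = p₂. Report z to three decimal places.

z = 4.351

p̂₁ = 75/168 = 0.44643, p̂₂ = 108/413 = 0.26150.
Pooled p̂ = (75+108)/(168+413) = 183/581 = 0.31497.
SE = √[p̂(1−p̂)(1/n₁+1/n₂)] = √[0.31497·0.68503·(1/168+1/413)] ≈ 0.042506.
z = 0.18493/0.042506 = 4.351.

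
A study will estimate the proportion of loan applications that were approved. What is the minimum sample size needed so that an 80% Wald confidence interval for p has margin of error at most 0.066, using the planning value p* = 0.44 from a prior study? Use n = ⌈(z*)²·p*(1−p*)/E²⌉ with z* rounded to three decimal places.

n = 93

For 80% confidence, z* = 1.282.
p*(1−p*) = 0.2464.
(z*)²·p*(1−p*)/E² = 1.643524·0.2464/0.004356 = 92.967.
Rounding up, n = 93.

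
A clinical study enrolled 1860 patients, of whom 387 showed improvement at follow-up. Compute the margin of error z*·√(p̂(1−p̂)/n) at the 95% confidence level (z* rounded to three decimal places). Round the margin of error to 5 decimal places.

ME = 0.01845

The sample proportion is 387/1860 = 0.20806.
SE(p̂) = √(0.20806·0.79194/1860) = 0.009412.
For 95% confidence, z* = 1.960.
So ME = 0.01845.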